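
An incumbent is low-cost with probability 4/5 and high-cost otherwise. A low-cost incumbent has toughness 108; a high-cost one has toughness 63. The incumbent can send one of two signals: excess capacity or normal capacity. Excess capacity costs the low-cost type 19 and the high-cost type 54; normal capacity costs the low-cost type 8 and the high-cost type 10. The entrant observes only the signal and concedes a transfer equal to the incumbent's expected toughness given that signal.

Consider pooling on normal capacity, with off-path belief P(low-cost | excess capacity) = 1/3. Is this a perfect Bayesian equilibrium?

Yes

On the equilibrium path (normal capacity) the entrant holds the prior 4/5 and pays 4/5·108 + 1/5·63 = 99. Off-path (excess capacity) belief 1/3 gives 1/3·108 + 2/3·63 = 78.
Low-cost: normal capacity gives 99 − 8 = 91; excess capacity gives 78 − 19 = 59. Stays. ✓
High-cost: normal capacity gives 99 − 10 = 89; excess capacity gives 78 − 54 = 24. Stays. ✓
Beliefs are Bayes-consistent on-path and both types best-respond.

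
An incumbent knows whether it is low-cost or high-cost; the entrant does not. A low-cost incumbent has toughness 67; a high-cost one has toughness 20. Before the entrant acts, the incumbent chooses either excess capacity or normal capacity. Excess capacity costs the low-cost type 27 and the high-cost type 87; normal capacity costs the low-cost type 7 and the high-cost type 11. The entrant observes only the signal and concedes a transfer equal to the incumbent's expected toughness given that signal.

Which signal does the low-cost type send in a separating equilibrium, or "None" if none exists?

Try low-cost → excess capacity, high-cost → normal capacity:
  If types separate, excess capacity earns payment 67 and normal capacity earns 20.
  Low-cost: excess capacity gives 67 − 27 = 40; normal capacity gives 20 − 7 = 13. No deviation. ✓
  High-cost: normal capacity gives 20 − 11 = 9; excess capacity gives 67 − 87 = -20. No deviation. ✓
Both hold — the low-cost type sends excess capacity.

excess capacity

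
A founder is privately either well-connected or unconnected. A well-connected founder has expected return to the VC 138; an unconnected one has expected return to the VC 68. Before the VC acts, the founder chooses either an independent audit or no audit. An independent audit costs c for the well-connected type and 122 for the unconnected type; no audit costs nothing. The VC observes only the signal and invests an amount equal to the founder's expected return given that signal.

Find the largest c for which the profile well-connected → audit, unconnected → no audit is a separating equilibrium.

Under separation: audit → well-connected (pays 138); no audit → unconnected (pays 68).
Unconnected: 68 − 0 = 68 ≥ 138 − 122 = 16. Holds regardless of c. ✓
Well-connected: 138 − c ≥ 68 − 0, so c ≤ 138 − 68 = 70.

70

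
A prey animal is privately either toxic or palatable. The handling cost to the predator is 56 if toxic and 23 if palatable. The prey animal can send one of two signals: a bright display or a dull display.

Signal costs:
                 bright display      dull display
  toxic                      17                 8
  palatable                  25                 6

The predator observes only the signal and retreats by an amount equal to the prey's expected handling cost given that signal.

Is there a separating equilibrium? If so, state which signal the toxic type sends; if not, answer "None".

None

Try toxic → bright display, palatable → dull display:
  If types separate, bright display earns payment 56 and dull display earns 23.
  Toxic: bright display gives 56 − 17 = 39; dull display gives 23 − 8 = 15. No deviation. ✓
  Palatable: dull display gives 23 − 6 = 17; bright display gives 56 − 25 = 31. Would deviate. ✗
Try toxic → dull display, palatable → bright display:
  If types separate, dull display earns payment 56 and bright display earns 23.
  Toxic: dull display gives 56 − 8 = 48; bright display gives 23 − 17 = 6. No deviation. ✓
  Palatable: bright display gives 23 − 25 = -2; dull display gives 56 − 6 = 50. Would deviate. ✗
Neither assignment is incentive-compatible.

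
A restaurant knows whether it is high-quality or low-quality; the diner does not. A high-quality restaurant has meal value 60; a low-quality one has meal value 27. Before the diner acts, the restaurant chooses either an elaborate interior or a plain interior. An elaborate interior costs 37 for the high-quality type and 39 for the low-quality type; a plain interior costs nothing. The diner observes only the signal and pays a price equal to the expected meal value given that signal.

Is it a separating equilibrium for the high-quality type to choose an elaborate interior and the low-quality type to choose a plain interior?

If types separate, elaborate interior earns payment 60 and plain interior earns 27.
High-quality: elaborate interior gives 60 − 37 = 23; plain interior gives 27 − 0 = 27. Would deviate. ✗
Low-quality: plain interior gives 27 − 0 = 27; elaborate interior gives 60 − 39 = 21. No deviation. ✓

No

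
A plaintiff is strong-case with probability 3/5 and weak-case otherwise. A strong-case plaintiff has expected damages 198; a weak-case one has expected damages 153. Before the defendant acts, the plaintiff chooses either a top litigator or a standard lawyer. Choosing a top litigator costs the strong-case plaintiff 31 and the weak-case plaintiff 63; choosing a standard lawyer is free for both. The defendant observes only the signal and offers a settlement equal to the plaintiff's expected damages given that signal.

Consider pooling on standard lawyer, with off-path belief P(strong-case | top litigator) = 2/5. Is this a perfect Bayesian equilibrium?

At the pooled signal (standard lawyer) the defendant holds the prior 3/5 and pays 3/5·198 + 2/5·153 = 180. Off-path (top litigator) belief 2/5 gives 2/5·198 + 3/5·153 = 171.
Strong-case: standard lawyer gives 180 − 0 = 180; top litigator gives 171 − 31 = 140. Stays. ✓
Weak-case: standard lawyer gives 180 − 0 = 180; top litigator gives 171 − 63 = 108. Stays. ✓

Yes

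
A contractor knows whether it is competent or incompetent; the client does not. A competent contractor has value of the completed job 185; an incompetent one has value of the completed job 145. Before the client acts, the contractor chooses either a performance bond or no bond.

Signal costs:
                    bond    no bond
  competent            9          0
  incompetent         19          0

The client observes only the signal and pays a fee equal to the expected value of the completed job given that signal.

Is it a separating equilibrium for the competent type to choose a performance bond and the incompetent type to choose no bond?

No

If types separate, bond earns payment 185 and no bond earns 145.
Competent: bond gives 185 − 9 = 176; no bond gives 145 − 0 = 145. No deviation. ✓
Incompetent: no bond gives 145 − 0 = 145; bond gives 185 − 19 = 166. Would deviate. ✗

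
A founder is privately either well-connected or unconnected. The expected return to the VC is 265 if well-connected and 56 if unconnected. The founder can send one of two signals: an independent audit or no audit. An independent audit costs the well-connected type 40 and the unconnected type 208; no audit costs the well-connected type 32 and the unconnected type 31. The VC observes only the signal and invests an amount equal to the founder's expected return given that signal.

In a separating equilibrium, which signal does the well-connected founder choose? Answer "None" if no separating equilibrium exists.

Try well-connected → audit, unconnected → no audit:
  If types separate, audit earns payment 265 and no audit earns 56.
  Well-connected: audit gives 265 − 40 = 225; no audit gives 56 − 32 = 24. No deviation. ✓
  Unconnected: no audit gives 56 − 31 = 25; audit gives 265 − 208 = 57. Would deviate. ✗
Try well-connected → no audit, unconnected → audit:
  If types separate, no audit earns payment 265 and audit earns 56.
  Well-connected: no audit gives 265 − 32 = 233; audit gives 56 − 40 = 16. No deviation. ✓
  Unconnected: audit gives 56 − 208 = -152; no audit gives 265 − 31 = 234. Would deviate. ✗
Neither assignment is incentive-compatible.

None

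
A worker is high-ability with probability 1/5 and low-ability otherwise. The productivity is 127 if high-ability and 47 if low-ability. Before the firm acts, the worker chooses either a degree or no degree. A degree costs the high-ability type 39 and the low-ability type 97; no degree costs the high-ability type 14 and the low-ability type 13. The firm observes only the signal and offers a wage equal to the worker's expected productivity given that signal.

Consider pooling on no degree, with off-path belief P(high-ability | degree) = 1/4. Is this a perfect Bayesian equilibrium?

Yes

On the equilibrium path (no degree) the firm holds the prior 1/5 and pays 1/5·127 + 4/5·47 = 63. Off-path (degree) belief 1/4 gives 1/4·127 + 3/4·47 = 67.
High-ability: no degree gives 63 − 14 = 49; degree gives 67 − 39 = 28. Stays. ✓
Low-ability: no degree gives 63 − 13 = 50; degree gives 67 − 97 = -30. Stays. ✓
Beliefs are Bayes-consistent on-path and both types best-respond.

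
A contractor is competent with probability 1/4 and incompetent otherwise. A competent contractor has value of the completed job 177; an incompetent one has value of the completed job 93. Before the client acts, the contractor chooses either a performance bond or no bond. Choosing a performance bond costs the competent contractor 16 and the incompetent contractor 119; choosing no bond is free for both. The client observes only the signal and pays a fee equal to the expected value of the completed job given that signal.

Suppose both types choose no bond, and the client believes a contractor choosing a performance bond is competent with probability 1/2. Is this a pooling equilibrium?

No

On the equilibrium path (no bond) the client holds the prior 1/4 and pays 1/4·177 + 3/4·93 = 114. Off-path (bond) belief 1/2 gives 1/2·177 + 1/2·93 = 135.
Competent: no bond gives 114 − 0 = 114; bond gives 135 − 16 = 119. Deviates. ✗
Incompetent: no bond gives 114 − 0 = 114; bond gives 135 − 119 = 16. Stays. ✓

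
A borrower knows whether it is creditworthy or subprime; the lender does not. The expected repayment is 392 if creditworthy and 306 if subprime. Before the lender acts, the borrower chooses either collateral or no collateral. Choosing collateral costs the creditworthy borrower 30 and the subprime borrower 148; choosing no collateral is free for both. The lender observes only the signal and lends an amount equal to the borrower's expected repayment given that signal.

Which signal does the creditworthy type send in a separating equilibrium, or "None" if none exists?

collateral

Try creditworthy → collateral, subprime → no collateral:
  Under separation the lender infers type exactly: collateral → creditworthy (pays 392), no collateral → subprime (pays 306).
  Creditworthy: collateral gives 392 − 30 = 362; no collateral gives 306 − 0 = 306. No deviation. ✓
  Subprime: no collateral gives 306 − 0 = 306; collateral gives 392 − 148 = 244. No deviation. ✓
Both hold — the creditworthy type sends collateral.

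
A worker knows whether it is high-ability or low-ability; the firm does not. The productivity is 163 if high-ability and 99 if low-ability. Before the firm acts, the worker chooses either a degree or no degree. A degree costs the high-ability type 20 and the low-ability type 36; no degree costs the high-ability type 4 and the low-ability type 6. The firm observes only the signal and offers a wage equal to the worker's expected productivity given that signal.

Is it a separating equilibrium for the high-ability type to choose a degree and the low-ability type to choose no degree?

Under separation the firm infers type exactly: degree → high-ability (pays 163), no degree → low-ability (pays 99).
High-ability: degree gives 163 − 20 = 143; no degree gives 99 − 4 = 95. No deviation. ✓
Low-ability: no degree gives 99 − 6 = 93; degree gives 163 − 36 = 127. Would deviate. ✗

No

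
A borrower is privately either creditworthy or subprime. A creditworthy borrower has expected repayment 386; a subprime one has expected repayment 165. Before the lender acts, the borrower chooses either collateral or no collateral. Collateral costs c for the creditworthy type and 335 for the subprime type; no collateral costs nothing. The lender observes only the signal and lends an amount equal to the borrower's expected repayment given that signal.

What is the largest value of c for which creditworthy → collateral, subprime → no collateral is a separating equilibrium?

221

Under separation: collateral → creditworthy (pays 386); no collateral → subprime (pays 165).
Subprime: 165 − 0 = 165 ≥ 386 − 335 = 51. Holds regardless of c. ✓
Creditworthy: 386 − c ≥ 165 − 0, so c ≤ 386 − 165 = 221.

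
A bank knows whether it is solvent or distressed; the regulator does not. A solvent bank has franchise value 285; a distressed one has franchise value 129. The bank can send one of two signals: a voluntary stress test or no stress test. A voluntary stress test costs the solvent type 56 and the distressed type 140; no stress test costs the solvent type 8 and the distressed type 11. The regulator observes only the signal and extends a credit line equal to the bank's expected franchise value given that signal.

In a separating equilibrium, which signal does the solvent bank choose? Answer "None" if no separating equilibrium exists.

None

Try solvent → stress test, distressed → no stress test:
  Under separation the regulator infers type exactly: stress test → solvent (pays 285), no stress test → distressed (pays 129).
  Solvent: stress test gives 285 − 56 = 229; no stress test gives 129 − 8 = 121. No deviation. ✓
  Distressed: no stress test gives 129 − 11 = 118; stress test gives 285 − 140 = 145. Would deviate. ✗
Try solvent → no stress test, distressed → stress test:
  Under separation the regulator infers type exactly: no stress test → solvent (pays 285), stress test → distressed (pays 129).
  Solvent: no stress test gives 285 − 8 = 277; stress test gives 129 − 56 = 73. No deviation. ✓
  Distressed: stress test gives 129 − 140 = -11; no stress test gives 285 − 11 = 274. Would deviate. ✗
Neither assignment is incentive-compatible.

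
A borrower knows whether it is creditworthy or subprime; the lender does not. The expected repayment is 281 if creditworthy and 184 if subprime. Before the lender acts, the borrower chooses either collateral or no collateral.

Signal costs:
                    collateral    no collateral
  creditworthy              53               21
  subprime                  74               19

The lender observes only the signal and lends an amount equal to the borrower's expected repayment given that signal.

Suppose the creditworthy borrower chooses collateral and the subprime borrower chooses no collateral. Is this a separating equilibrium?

Under separation the lender infers type exactly: collateral → creditworthy (pays 281), no collateral → subprime (pays 184).
Creditworthy: collateral gives 281 − 53 = 228; no collateral gives 184 − 21 = 163. No deviation. ✓
Subprime: no collateral gives 184 − 19 = 165; collateral gives 281 − 74 = 207. Would deviate. ✗

No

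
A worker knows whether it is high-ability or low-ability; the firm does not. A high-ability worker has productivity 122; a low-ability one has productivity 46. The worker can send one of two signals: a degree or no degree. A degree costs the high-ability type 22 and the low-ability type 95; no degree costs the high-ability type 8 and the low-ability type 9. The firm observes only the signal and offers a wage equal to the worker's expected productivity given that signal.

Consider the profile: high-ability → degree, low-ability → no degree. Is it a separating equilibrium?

Yes

If types separate, degree earns payment 122 and no degree earns 46.
High-ability: degree gives 122 − 22 = 100; no degree gives 46 − 8 = 38. No deviation. ✓
Low-ability: no degree gives 46 − 9 = 37; degree gives 122 − 95 = 27. No deviation. ✓
Neither type gains from mimicking the other.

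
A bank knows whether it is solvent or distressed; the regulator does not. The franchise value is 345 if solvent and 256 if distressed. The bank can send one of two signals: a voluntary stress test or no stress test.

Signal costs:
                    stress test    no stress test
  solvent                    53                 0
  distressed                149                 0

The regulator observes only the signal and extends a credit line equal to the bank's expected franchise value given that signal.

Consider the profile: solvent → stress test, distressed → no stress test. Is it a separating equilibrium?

If types separate, stress test earns payment 345 and no stress test earns 256.
Solvent: stress test gives 345 − 53 = 292; no stress test gives 256 − 0 = 256. No deviation. ✓
Distressed: no stress test gives 256 − 0 = 256; stress test gives 345 − 149 = 196. No deviation. ✓
Neither type gains from mimicking the other.

Yes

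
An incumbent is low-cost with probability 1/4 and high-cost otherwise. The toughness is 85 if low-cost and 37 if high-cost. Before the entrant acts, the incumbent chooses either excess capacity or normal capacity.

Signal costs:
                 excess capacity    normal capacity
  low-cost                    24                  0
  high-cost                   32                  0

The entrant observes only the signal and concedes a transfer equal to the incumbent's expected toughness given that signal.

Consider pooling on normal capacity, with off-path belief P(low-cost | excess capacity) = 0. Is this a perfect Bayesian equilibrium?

On the equilibrium path (normal capacity) the entrant holds the prior 1/4 and pays 1/4·85 + 3/4·37 = 49. Off-path (excess capacity) belief 0 gives 0·85 + 1·37 = 37.
Low-cost: normal capacity gives 49 − 0 = 49; excess capacity gives 37 − 24 = 13. Stays. ✓
High-cost: normal capacity gives 49 − 0 = 49; excess capacity gives 37 − 32 = 5. Stays. ✓
Beliefs are Bayes-consistent on-path and both types best-respond.

Yes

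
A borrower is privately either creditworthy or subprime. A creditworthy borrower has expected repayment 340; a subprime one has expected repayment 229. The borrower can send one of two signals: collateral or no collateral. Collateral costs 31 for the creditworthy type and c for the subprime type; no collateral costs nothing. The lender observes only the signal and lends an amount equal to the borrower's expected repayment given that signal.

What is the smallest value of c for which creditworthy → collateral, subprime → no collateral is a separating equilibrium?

Under separation: collateral → creditworthy (pays 340); no collateral → subprime (pays 229).
Creditworthy: 340 − 31 = 309 ≥ 229 − 0 = 229. Holds regardless of c. ✓
Subprime: 229 − 0 ≥ 340 − c, so c ≥ 340 − 229 = 111.

111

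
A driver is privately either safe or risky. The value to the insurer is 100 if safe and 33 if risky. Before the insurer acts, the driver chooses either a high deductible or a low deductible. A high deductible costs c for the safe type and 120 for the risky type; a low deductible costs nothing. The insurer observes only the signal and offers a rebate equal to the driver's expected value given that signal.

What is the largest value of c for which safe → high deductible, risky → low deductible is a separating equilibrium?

67

Under separation: high deductible → safe (pays 100); low deductible → risky (pays 33).
Risky: 33 − 0 = 33 ≥ 100 − 120 = -20. Holds regardless of c. ✓
Safe: 100 − c ≥ 33 − 0, so c ≤ 100 − 33 = 67.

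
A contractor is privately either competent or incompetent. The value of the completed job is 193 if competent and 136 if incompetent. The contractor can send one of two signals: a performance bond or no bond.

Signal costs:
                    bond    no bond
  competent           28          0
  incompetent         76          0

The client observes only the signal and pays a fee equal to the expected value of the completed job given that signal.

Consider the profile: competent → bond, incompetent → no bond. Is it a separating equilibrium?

If types separate, bond earns payment 193 and no bond earns 136.
Competent: bond gives 193 − 28 = 165; no bond gives 136 − 0 = 136. No deviation. ✓
Incompetent: no bond gives 136 − 0 = 136; bond gives 193 − 76 = 117. No deviation. ✓
Both incentive constraints hold.

Yes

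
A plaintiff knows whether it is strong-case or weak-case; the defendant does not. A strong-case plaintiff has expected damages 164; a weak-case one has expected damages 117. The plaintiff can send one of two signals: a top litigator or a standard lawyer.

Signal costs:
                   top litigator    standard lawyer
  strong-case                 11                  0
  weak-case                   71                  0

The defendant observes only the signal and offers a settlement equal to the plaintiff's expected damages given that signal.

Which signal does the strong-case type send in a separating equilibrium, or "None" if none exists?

Try strong-case → top litigator, weak-case → standard lawyer:
  Under separation the defendant infers type exactly: top litigator → strong-case (pays 164), standard lawyer → weak-case (pays 117).
  Strong-case: top litigator gives 164 − 11 = 153; standard lawyer gives 117 − 0 = 117. No deviation. ✓
  Weak-case: standard lawyer gives 117 − 0 = 117; top litigator gives 164 − 71 = 93. No deviation. ✓
Both hold — the strong-case type sends top litigator.

top litigator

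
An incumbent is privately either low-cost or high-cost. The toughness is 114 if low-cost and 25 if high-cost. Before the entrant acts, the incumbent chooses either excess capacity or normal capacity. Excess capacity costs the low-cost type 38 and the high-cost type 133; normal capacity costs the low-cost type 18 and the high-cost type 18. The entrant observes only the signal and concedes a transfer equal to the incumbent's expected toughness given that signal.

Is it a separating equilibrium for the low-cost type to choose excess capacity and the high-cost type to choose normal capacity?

Yes

If types separate, excess capacity earns payment 114 and normal capacity earns 25.
Low-cost: excess capacity gives 114 − 38 = 76; normal capacity gives 25 − 18 = 7. No deviation. ✓
High-cost: normal capacity gives 25 − 18 = 7; excess capacity gives 114 − 133 = -19. No deviation. ✓
Neither type gains from mimicking the other.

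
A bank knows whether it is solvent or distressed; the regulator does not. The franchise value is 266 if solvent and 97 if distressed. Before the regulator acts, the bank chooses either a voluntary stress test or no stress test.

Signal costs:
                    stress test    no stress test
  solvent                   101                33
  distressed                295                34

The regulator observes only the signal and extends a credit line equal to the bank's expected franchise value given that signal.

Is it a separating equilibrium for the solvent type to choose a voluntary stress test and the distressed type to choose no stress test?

If types separate, stress test earns payment 266 and no stress test earns 97.
Solvent: stress test gives 266 − 101 = 165; no stress test gives 97 − 33 = 64. No deviation. ✓
Distressed: no stress test gives 97 − 34 = 63; stress test gives 266 − 295 = -29. No deviation. ✓
Neither type gains from mimicking the other.

Yes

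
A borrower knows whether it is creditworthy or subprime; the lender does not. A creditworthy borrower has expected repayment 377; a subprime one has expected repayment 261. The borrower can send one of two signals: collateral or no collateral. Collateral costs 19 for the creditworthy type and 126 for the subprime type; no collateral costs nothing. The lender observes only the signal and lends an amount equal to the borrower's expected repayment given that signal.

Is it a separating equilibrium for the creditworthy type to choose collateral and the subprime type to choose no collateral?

Yes

If types separate, collateral earns payment 377 and no collateral earns 261.
Creditworthy: collateral gives 377 − 19 = 358; no collateral gives 261 − 0 = 261. No deviation. ✓
Subprime: no collateral gives 261 − 0 = 261; collateral gives 377 − 126 = 251. No deviation. ✓
Both incentive constraints hold.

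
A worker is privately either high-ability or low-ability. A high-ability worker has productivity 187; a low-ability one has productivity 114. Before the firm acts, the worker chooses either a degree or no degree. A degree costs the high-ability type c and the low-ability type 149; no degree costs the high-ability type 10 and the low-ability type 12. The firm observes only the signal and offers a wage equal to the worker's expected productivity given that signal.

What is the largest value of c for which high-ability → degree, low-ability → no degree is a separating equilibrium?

Under separation: degree → high-ability (pays 187); no degree → low-ability (pays 114).
Low-ability: 114 − 12 = 102 ≥ 187 − 149 = 38. Holds regardless of c. ✓
High-ability: 187 − c ≥ 114 − 10, so c ≤ 187 − 104 = 83.

83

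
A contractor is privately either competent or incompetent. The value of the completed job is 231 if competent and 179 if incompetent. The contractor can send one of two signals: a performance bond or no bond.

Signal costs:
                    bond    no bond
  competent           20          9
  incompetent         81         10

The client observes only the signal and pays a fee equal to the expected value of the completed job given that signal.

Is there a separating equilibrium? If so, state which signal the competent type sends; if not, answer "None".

bond

Try competent → bond, incompetent → no bond:
  Under separation the client infers type exactly: bond → competent (pays 231), no bond → incompetent (pays 179).
  Competent: bond gives 231 − 20 = 211; no bond gives 179 − 9 = 170. No deviation. ✓
  Incompetent: no bond gives 179 − 10 = 169; bond gives 231 − 81 = 150. No deviation. ✓
Both hold — the competent type sends bond.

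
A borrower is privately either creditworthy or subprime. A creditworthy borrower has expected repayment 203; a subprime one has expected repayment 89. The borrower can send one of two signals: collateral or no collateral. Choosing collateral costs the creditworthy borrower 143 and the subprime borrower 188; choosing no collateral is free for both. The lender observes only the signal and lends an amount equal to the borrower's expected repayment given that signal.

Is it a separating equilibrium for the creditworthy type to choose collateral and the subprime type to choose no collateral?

No

Under separation the lender infers type exactly: collateral → creditworthy (pays 203), no collateral → subprime (pays 89).
Creditworthy: collateral gives 203 − 143 = 60; no collateral gives 89 − 0 = 89. Would deviate. ✗
Subprime: no collateral gives 89 − 0 = 89; collateral gives 203 − 188 = 15. No deviation. ✓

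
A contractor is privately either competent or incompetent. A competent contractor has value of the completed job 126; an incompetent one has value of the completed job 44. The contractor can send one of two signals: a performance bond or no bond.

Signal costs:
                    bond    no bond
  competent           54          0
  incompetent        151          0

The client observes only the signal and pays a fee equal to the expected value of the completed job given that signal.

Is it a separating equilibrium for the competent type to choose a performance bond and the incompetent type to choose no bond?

If types separate, bond earns payment 126 and no bond earns 44.
Competent: bond gives 126 − 54 = 72; no bond gives 44 − 0 = 44. No deviation. ✓
Incompetent: no bond gives 44 − 0 = 44; bond gives 126 − 151 = -25. No deviation. ✓
Neither type gains from mimicking the other.

Yes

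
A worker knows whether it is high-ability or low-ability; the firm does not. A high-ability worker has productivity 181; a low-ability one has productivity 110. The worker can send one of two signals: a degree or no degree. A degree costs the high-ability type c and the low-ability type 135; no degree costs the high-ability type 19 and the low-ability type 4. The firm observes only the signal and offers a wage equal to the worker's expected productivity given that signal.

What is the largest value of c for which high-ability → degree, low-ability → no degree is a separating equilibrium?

Under separation: degree → high-ability (pays 181); no degree → low-ability (pays 110).
Low-ability: 110 − 4 = 106 ≥ 181 − 135 = 46. Holds regardless of c. ✓
High-ability: 181 − c ≥ 110 − 19, so c ≤ 181 − 91 = 90.

90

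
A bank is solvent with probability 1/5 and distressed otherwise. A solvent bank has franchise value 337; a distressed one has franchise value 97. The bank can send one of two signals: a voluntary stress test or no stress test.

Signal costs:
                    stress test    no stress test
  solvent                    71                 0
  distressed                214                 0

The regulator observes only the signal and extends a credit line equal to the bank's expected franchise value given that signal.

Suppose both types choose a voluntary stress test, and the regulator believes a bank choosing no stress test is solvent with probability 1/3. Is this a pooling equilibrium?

On the equilibrium path (stress test) the regulator holds the prior 1/5 and pays 1/5·337 + 4/5·97 = 145. Off-path (no stress test) belief 1/3 gives 1/3·337 + 2/3·97 = 177.
Solvent: stress test gives 145 − 71 = 74; no stress test gives 177 − 0 = 177. Deviates. ✗
Distressed: stress test gives 145 − 214 = -69; no stress test gives 177 − 0 = 177. Deviates. ✗

No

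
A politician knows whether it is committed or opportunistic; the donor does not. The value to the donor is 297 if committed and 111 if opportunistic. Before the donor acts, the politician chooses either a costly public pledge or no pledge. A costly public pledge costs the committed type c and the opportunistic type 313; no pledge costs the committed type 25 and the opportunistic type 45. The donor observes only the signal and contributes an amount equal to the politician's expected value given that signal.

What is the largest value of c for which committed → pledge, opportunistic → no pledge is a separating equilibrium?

Under separation: pledge → committed (pays 297); no pledge → opportunistic (pays 111).
Opportunistic: 111 − 45 = 66 ≥ 297 − 313 = -16. Holds regardless of c. ✓
Committed: 297 − c ≥ 111 − 25, so c ≤ 297 − 86 = 211.

211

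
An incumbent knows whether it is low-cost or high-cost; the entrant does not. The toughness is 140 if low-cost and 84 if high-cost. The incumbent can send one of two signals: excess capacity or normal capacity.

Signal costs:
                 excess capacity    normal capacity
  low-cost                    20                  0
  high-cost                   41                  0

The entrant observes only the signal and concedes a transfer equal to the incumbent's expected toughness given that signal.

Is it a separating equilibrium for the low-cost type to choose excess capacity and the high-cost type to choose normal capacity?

If types separate, excess capacity earns payment 140 and normal capacity earns 84.
Low-cost: excess capacity gives 140 − 20 = 120; normal capacity gives 84 − 0 = 84. No deviation. ✓
High-cost: normal capacity gives 84 − 0 = 84; excess capacity gives 140 − 41 = 99. Would deviate. ✗

No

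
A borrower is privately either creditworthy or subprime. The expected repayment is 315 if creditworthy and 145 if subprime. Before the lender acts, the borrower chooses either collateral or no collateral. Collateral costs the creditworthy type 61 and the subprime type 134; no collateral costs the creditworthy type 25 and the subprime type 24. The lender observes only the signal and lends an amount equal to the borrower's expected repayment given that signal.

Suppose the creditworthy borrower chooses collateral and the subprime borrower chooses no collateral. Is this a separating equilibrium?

No

If types separate, collateral earns payment 315 and no collateral earns 145.
Creditworthy: collateral gives 315 − 61 = 254; no collateral gives 145 − 25 = 120. No deviation. ✓
Subprime: no collateral gives 145 − 24 = 121; collateral gives 315 − 134 = 181. Would deviate. ✗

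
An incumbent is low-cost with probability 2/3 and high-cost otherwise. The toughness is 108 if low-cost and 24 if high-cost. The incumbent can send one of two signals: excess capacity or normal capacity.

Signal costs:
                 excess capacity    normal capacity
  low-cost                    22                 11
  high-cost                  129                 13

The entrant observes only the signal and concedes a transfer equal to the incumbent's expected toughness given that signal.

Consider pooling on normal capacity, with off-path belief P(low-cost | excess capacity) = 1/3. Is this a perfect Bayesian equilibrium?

Yes

On the equilibrium path (normal capacity) the entrant holds the prior 2/3 and pays 2/3·108 + 1/3·24 = 80. Off-path (excess capacity) belief 1/3 gives 1/3·108 + 2/3·24 = 52.
Low-cost: normal capacity gives 80 − 11 = 69; excess capacity gives 52 − 22 = 30. Stays. ✓
High-cost: normal capacity gives 80 − 13 = 67; excess capacity gives 52 − 129 = -77. Stays. ✓
Beliefs are Bayes-consistent on-path and both types best-respond.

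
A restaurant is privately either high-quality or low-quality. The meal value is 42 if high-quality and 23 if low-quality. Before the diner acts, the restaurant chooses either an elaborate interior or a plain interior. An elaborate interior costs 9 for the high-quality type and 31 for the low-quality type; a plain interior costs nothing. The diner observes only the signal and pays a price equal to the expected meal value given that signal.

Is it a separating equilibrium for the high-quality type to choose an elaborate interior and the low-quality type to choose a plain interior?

Yes

Under separation the diner infers type exactly: elaborate interior → high-quality (pays 42), plain interior → low-quality (pays 23).
High-quality: elaborate interior gives 42 − 9 = 33; plain interior gives 23 − 0 = 23. No deviation. ✓
Low-quality: plain interior gives 23 − 0 = 23; elaborate interior gives 42 − 31 = 11. No deviation. ✓
Neither type gains from mimicking the other.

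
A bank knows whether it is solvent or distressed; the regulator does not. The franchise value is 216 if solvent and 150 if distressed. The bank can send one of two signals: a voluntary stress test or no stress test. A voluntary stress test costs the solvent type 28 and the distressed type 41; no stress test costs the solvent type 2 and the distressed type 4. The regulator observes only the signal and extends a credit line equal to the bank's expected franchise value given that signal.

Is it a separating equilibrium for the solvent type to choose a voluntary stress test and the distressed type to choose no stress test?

No

Under separation the regulator infers type exactly: stress test → solvent (pays 216), no stress test → distressed (pays 150).
Solvent: stress test gives 216 − 28 = 188; no stress test gives 150 − 2 = 148. No deviation. ✓
Distressed: no stress test gives 150 − 4 = 146; stress test gives 216 − 41 = 175. Would deviate. ✗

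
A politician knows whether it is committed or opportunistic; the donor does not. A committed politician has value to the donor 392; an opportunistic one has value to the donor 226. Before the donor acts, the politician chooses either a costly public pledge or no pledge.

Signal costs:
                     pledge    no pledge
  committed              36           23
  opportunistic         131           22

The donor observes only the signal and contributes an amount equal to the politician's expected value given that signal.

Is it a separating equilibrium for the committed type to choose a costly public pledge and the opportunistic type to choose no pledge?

No

Under separation the donor infers type exactly: pledge → committed (pays 392), no pledge → opportunistic (pays 226).
Committed: pledge gives 392 − 36 = 356; no pledge gives 226 − 23 = 203. No deviation. ✓
Opportunistic: no pledge gives 226 − 22 = 204; pledge gives 392 − 131 = 261. Would deviate. ✗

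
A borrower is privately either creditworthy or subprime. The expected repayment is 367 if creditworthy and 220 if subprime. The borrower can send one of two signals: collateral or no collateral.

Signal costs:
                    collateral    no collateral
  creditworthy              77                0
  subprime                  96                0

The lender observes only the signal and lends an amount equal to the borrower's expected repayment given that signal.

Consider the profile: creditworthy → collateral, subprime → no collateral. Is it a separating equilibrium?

No

Under separation the lender infers type exactly: collateral → creditworthy (pays 367), no collateral → subprime (pays 220).
Creditworthy: collateral gives 367 − 77 = 290; no collateral gives 220 − 0 = 220. No deviation. ✓
Subprime: no collateral gives 220 − 0 = 220; collateral gives 367 − 96 = 271. Would deviate. ✗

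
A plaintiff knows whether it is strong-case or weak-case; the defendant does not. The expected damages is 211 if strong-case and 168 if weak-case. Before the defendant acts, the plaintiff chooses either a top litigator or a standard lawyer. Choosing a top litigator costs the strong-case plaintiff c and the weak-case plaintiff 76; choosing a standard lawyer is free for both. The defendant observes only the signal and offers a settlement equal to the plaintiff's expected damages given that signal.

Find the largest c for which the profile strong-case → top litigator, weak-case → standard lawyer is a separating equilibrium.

43

Under separation: top litigator → strong-case (pays 211); standard lawyer → weak-case (pays 168).
Weak-case: 168 − 0 = 168 ≥ 211 − 76 = 135. Holds regardless of c. ✓
Strong-case: 211 − c ≥ 168 − 0, so c ≤ 211 − 168 = 43.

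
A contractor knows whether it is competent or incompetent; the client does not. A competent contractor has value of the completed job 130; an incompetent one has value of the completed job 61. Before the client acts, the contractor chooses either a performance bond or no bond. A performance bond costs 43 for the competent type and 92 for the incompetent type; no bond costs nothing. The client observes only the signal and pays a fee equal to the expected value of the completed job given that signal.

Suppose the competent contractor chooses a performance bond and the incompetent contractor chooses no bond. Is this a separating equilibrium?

Yes

Under separation the client infers type exactly: bond → competent (pays 130), no bond → incompetent (pays 61).
Competent: bond gives 130 − 43 = 87; no bond gives 61 − 0 = 61. No deviation. ✓
Incompetent: no bond gives 61 − 0 = 61; bond gives 130 − 92 = 38. No deviation. ✓
Both incentive constraints hold.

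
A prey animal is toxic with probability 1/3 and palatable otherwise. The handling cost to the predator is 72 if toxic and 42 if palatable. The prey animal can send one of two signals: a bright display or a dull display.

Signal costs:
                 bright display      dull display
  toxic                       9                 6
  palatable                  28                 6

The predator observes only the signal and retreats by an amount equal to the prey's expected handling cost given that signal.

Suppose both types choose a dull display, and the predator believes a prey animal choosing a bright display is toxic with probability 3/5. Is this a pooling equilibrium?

No

On the equilibrium path (dull display) the predator holds the prior 1/3 and pays 1/3·72 + 2/3·42 = 52. Off-path (bright display) belief 3/5 gives 3/5·72 + 2/5·42 = 60.
Toxic: dull display gives 52 − 6 = 46; bright display gives 60 − 9 = 51. Deviates. ✗
Palatable: dull display gives 52 − 6 = 46; bright display gives 60 − 28 = 32. Stays. ✓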